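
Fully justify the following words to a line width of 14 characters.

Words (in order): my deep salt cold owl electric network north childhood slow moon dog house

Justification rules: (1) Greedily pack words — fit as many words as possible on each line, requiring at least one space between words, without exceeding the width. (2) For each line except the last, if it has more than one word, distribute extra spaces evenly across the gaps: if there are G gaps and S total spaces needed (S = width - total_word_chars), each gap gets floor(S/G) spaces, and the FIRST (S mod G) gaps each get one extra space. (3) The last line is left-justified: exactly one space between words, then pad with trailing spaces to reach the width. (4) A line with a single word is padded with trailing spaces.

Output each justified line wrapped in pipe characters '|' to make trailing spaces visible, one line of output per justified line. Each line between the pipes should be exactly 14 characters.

Answer: |my  deep  salt|
|cold       owl|
|electric      |
|network  north|
|childhood slow|
|moon dog house|

Derivation:
Line 1: ['my', 'deep', 'salt'] (min_width=12, slack=2)
Line 2: ['cold', 'owl'] (min_width=8, slack=6)
Line 3: ['electric'] (min_width=8, slack=6)
Line 4: ['network', 'north'] (min_width=13, slack=1)
Line 5: ['childhood', 'slow'] (min_width=14, slack=0)
Line 6: ['moon', 'dog', 'house'] (min_width=14, slack=0)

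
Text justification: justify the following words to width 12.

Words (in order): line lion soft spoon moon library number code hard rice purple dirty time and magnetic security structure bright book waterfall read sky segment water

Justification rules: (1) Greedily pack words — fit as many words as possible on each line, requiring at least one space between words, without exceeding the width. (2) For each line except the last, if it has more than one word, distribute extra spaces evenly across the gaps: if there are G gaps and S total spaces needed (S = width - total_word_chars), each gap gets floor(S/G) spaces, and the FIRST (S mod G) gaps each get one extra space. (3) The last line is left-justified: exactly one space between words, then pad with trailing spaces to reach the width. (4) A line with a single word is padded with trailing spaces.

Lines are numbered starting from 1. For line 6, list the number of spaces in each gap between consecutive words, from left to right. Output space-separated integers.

Answer: 1

Derivation:
Line 1: ['line', 'lion'] (min_width=9, slack=3)
Line 2: ['soft', 'spoon'] (min_width=10, slack=2)
Line 3: ['moon', 'library'] (min_width=12, slack=0)
Line 4: ['number', 'code'] (min_width=11, slack=1)
Line 5: ['hard', 'rice'] (min_width=9, slack=3)
Line 6: ['purple', 'dirty'] (min_width=12, slack=0)
Line 7: ['time', 'and'] (min_width=8, slack=4)
Line 8: ['magnetic'] (min_width=8, slack=4)
Line 9: ['security'] (min_width=8, slack=4)
Line 10: ['structure'] (min_width=9, slack=3)
Line 11: ['bright', 'book'] (min_width=11, slack=1)
Line 12: ['waterfall'] (min_width=9, slack=3)
Line 13: ['read', 'sky'] (min_width=8, slack=4)
Line 14: ['segment'] (min_width=7, slack=5)
Line 15: ['water'] (min_width=5, slack=7)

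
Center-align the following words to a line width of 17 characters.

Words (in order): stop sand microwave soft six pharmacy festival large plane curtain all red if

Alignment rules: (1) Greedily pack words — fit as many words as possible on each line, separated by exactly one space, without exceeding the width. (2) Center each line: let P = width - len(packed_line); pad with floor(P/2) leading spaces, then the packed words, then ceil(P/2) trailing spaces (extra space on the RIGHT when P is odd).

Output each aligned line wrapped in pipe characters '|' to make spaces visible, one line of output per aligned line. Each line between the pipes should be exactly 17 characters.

Answer: |    stop sand    |
| microwave soft  |
|  six pharmacy   |
| festival large  |
|plane curtain all|
|     red if      |

Derivation:
Line 1: ['stop', 'sand'] (min_width=9, slack=8)
Line 2: ['microwave', 'soft'] (min_width=14, slack=3)
Line 3: ['six', 'pharmacy'] (min_width=12, slack=5)
Line 4: ['festival', 'large'] (min_width=14, slack=3)
Line 5: ['plane', 'curtain', 'all'] (min_width=17, slack=0)
Line 6: ['red', 'if'] (min_width=6, slack=11)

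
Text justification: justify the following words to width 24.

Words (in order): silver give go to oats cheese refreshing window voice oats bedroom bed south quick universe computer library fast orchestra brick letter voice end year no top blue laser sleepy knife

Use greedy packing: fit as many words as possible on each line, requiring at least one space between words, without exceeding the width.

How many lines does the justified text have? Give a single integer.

Line 1: ['silver', 'give', 'go', 'to', 'oats'] (min_width=22, slack=2)
Line 2: ['cheese', 'refreshing', 'window'] (min_width=24, slack=0)
Line 3: ['voice', 'oats', 'bedroom', 'bed'] (min_width=22, slack=2)
Line 4: ['south', 'quick', 'universe'] (min_width=20, slack=4)
Line 5: ['computer', 'library', 'fast'] (min_width=21, slack=3)
Line 6: ['orchestra', 'brick', 'letter'] (min_width=22, slack=2)
Line 7: ['voice', 'end', 'year', 'no', 'top'] (min_width=21, slack=3)
Line 8: ['blue', 'laser', 'sleepy', 'knife'] (min_width=23, slack=1)
Total lines: 8

Answer: 8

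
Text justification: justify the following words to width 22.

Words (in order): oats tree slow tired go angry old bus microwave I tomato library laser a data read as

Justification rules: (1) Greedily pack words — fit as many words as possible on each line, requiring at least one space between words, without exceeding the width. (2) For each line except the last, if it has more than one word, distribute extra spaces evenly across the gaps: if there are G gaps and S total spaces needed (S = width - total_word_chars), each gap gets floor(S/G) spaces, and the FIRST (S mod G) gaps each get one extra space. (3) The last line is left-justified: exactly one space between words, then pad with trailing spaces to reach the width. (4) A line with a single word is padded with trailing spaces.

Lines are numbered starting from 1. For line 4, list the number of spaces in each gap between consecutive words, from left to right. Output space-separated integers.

Line 1: ['oats', 'tree', 'slow', 'tired'] (min_width=20, slack=2)
Line 2: ['go', 'angry', 'old', 'bus'] (min_width=16, slack=6)
Line 3: ['microwave', 'I', 'tomato'] (min_width=18, slack=4)
Line 4: ['library', 'laser', 'a', 'data'] (min_width=20, slack=2)
Line 5: ['read', 'as'] (min_width=7, slack=15)

Answer: 2 2 1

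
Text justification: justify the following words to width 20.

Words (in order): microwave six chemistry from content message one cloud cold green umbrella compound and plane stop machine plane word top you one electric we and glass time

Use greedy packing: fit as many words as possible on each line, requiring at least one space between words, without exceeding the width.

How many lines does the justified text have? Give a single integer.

Line 1: ['microwave', 'six'] (min_width=13, slack=7)
Line 2: ['chemistry', 'from'] (min_width=14, slack=6)
Line 3: ['content', 'message', 'one'] (min_width=19, slack=1)
Line 4: ['cloud', 'cold', 'green'] (min_width=16, slack=4)
Line 5: ['umbrella', 'compound'] (min_width=17, slack=3)
Line 6: ['and', 'plane', 'stop'] (min_width=14, slack=6)
Line 7: ['machine', 'plane', 'word'] (min_width=18, slack=2)
Line 8: ['top', 'you', 'one', 'electric'] (min_width=20, slack=0)
Line 9: ['we', 'and', 'glass', 'time'] (min_width=17, slack=3)
Total lines: 9

Answer: 9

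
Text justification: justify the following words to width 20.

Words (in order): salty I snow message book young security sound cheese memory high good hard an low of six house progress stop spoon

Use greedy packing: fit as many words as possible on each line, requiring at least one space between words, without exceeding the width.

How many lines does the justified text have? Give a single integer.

Answer: 6

Derivation:
Line 1: ['salty', 'I', 'snow', 'message'] (min_width=20, slack=0)
Line 2: ['book', 'young', 'security'] (min_width=19, slack=1)
Line 3: ['sound', 'cheese', 'memory'] (min_width=19, slack=1)
Line 4: ['high', 'good', 'hard', 'an'] (min_width=17, slack=3)
Line 5: ['low', 'of', 'six', 'house'] (min_width=16, slack=4)
Line 6: ['progress', 'stop', 'spoon'] (min_width=19, slack=1)
Total lines: 6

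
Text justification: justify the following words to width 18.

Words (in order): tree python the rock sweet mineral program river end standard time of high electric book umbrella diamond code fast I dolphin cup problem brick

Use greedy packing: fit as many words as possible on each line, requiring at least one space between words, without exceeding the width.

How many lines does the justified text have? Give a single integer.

Answer: 9

Derivation:
Line 1: ['tree', 'python', 'the'] (min_width=15, slack=3)
Line 2: ['rock', 'sweet', 'mineral'] (min_width=18, slack=0)
Line 3: ['program', 'river', 'end'] (min_width=17, slack=1)
Line 4: ['standard', 'time', 'of'] (min_width=16, slack=2)
Line 5: ['high', 'electric', 'book'] (min_width=18, slack=0)
Line 6: ['umbrella', 'diamond'] (min_width=16, slack=2)
Line 7: ['code', 'fast', 'I'] (min_width=11, slack=7)
Line 8: ['dolphin', 'cup'] (min_width=11, slack=7)
Line 9: ['problem', 'brick'] (min_width=13, slack=5)
Total lines: 9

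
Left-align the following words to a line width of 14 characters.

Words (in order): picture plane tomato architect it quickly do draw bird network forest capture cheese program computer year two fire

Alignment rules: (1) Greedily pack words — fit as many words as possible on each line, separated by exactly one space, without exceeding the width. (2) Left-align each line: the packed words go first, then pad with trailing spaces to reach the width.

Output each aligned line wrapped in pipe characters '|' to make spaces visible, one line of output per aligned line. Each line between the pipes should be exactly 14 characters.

Line 1: ['picture', 'plane'] (min_width=13, slack=1)
Line 2: ['tomato'] (min_width=6, slack=8)
Line 3: ['architect', 'it'] (min_width=12, slack=2)
Line 4: ['quickly', 'do'] (min_width=10, slack=4)
Line 5: ['draw', 'bird'] (min_width=9, slack=5)
Line 6: ['network', 'forest'] (min_width=14, slack=0)
Line 7: ['capture', 'cheese'] (min_width=14, slack=0)
Line 8: ['program'] (min_width=7, slack=7)
Line 9: ['computer', 'year'] (min_width=13, slack=1)
Line 10: ['two', 'fire'] (min_width=8, slack=6)

Answer: |picture plane |
|tomato        |
|architect it  |
|quickly do    |
|draw bird     |
|network forest|
|capture cheese|
|program       |
|computer year |
|two fire      |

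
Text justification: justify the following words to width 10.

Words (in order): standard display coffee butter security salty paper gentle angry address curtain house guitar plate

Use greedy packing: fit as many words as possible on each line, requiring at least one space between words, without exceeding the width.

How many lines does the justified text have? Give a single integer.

Answer: 14

Derivation:
Line 1: ['standard'] (min_width=8, slack=2)
Line 2: ['display'] (min_width=7, slack=3)
Line 3: ['coffee'] (min_width=6, slack=4)
Line 4: ['butter'] (min_width=6, slack=4)
Line 5: ['security'] (min_width=8, slack=2)
Line 6: ['salty'] (min_width=5, slack=5)
Line 7: ['paper'] (min_width=5, slack=5)
Line 8: ['gentle'] (min_width=6, slack=4)
Line 9: ['angry'] (min_width=5, slack=5)
Line 10: ['address'] (min_width=7, slack=3)
Line 11: ['curtain'] (min_width=7, slack=3)
Line 12: ['house'] (min_width=5, slack=5)
Line 13: ['guitar'] (min_width=6, slack=4)
Line 14: ['plate'] (min_width=5, slack=5)
Total lines: 14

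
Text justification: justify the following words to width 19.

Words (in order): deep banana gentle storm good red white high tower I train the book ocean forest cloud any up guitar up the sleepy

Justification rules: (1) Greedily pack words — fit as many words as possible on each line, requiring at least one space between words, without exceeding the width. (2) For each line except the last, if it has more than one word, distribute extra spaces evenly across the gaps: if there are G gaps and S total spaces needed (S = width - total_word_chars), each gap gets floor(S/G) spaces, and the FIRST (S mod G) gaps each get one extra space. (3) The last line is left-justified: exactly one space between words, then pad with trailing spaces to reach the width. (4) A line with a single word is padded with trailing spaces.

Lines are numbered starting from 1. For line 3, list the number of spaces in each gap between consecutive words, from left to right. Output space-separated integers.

Line 1: ['deep', 'banana', 'gentle'] (min_width=18, slack=1)
Line 2: ['storm', 'good', 'red'] (min_width=14, slack=5)
Line 3: ['white', 'high', 'tower', 'I'] (min_width=18, slack=1)
Line 4: ['train', 'the', 'book'] (min_width=14, slack=5)
Line 5: ['ocean', 'forest', 'cloud'] (min_width=18, slack=1)
Line 6: ['any', 'up', 'guitar', 'up'] (min_width=16, slack=3)
Line 7: ['the', 'sleepy'] (min_width=10, slack=9)

Answer: 2 1 1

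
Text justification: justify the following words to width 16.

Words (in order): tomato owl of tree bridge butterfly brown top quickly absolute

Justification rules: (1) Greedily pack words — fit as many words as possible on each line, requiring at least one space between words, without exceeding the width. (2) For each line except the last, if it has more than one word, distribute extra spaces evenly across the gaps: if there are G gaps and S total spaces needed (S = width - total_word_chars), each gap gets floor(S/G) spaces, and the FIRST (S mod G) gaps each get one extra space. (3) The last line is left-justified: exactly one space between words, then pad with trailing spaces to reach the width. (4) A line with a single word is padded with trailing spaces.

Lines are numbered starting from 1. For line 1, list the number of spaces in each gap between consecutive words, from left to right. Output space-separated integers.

Line 1: ['tomato', 'owl', 'of'] (min_width=13, slack=3)
Line 2: ['tree', 'bridge'] (min_width=11, slack=5)
Line 3: ['butterfly', 'brown'] (min_width=15, slack=1)
Line 4: ['top', 'quickly'] (min_width=11, slack=5)
Line 5: ['absolute'] (min_width=8, slack=8)

Answer: 3 2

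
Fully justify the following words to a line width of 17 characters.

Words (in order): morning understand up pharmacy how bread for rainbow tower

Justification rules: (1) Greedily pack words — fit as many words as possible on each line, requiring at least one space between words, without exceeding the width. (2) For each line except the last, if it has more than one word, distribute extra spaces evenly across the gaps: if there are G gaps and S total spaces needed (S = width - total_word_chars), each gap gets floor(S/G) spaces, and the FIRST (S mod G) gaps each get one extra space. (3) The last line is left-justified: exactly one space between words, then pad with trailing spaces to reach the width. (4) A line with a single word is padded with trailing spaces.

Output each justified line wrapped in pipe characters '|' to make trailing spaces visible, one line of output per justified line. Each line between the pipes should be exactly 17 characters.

Answer: |morning          |
|understand     up|
|pharmacy      how|
|bread for rainbow|
|tower            |

Derivation:
Line 1: ['morning'] (min_width=7, slack=10)
Line 2: ['understand', 'up'] (min_width=13, slack=4)
Line 3: ['pharmacy', 'how'] (min_width=12, slack=5)
Line 4: ['bread', 'for', 'rainbow'] (min_width=17, slack=0)
Line 5: ['tower'] (min_width=5, slack=12)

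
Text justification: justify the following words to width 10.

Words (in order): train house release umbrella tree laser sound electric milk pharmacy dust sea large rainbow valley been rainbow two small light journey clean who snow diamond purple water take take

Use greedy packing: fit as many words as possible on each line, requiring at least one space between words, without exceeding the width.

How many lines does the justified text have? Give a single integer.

Line 1: ['train'] (min_width=5, slack=5)
Line 2: ['house'] (min_width=5, slack=5)
Line 3: ['release'] (min_width=7, slack=3)
Line 4: ['umbrella'] (min_width=8, slack=2)
Line 5: ['tree', 'laser'] (min_width=10, slack=0)
Line 6: ['sound'] (min_width=5, slack=5)
Line 7: ['electric'] (min_width=8, slack=2)
Line 8: ['milk'] (min_width=4, slack=6)
Line 9: ['pharmacy'] (min_width=8, slack=2)
Line 10: ['dust', 'sea'] (min_width=8, slack=2)
Line 11: ['large'] (min_width=5, slack=5)
Line 12: ['rainbow'] (min_width=7, slack=3)
Line 13: ['valley'] (min_width=6, slack=4)
Line 14: ['been'] (min_width=4, slack=6)
Line 15: ['rainbow'] (min_width=7, slack=3)
Line 16: ['two', 'small'] (min_width=9, slack=1)
Line 17: ['light'] (min_width=5, slack=5)
Line 18: ['journey'] (min_width=7, slack=3)
Line 19: ['clean', 'who'] (min_width=9, slack=1)
Line 20: ['snow'] (min_width=4, slack=6)
Line 21: ['diamond'] (min_width=7, slack=3)
Line 22: ['purple'] (min_width=6, slack=4)
Line 23: ['water', 'take'] (min_width=10, slack=0)
Line 24: ['take'] (min_width=4, slack=6)
Total lines: 24

Answer: 24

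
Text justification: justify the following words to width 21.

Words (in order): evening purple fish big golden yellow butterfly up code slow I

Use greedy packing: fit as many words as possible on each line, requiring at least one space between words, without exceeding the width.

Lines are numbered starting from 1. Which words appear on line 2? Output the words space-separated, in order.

Answer: big golden yellow

Derivation:
Line 1: ['evening', 'purple', 'fish'] (min_width=19, slack=2)
Line 2: ['big', 'golden', 'yellow'] (min_width=17, slack=4)
Line 3: ['butterfly', 'up', 'code'] (min_width=17, slack=4)
Line 4: ['slow', 'I'] (min_width=6, slack=15)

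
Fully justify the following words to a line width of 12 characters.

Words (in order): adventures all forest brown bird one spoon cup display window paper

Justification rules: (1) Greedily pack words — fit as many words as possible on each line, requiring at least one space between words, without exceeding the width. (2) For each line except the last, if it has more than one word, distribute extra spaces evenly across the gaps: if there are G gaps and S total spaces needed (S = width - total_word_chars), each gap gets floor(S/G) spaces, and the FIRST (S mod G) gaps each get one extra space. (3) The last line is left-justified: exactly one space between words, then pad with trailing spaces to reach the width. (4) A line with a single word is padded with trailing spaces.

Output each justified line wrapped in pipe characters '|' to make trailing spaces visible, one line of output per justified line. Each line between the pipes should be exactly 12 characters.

Answer: |adventures  |
|all   forest|
|brown   bird|
|one    spoon|
|cup  display|
|window paper|

Derivation:
Line 1: ['adventures'] (min_width=10, slack=2)
Line 2: ['all', 'forest'] (min_width=10, slack=2)
Line 3: ['brown', 'bird'] (min_width=10, slack=2)
Line 4: ['one', 'spoon'] (min_width=9, slack=3)
Line 5: ['cup', 'display'] (min_width=11, slack=1)
Line 6: ['window', 'paper'] (min_width=12, slack=0)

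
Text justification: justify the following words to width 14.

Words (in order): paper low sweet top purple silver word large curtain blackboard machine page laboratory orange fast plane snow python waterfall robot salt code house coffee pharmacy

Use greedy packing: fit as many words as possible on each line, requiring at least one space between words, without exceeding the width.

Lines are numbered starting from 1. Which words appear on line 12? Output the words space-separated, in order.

Answer: waterfall

Derivation:
Line 1: ['paper', 'low'] (min_width=9, slack=5)
Line 2: ['sweet', 'top'] (min_width=9, slack=5)
Line 3: ['purple', 'silver'] (min_width=13, slack=1)
Line 4: ['word', 'large'] (min_width=10, slack=4)
Line 5: ['curtain'] (min_width=7, slack=7)
Line 6: ['blackboard'] (min_width=10, slack=4)
Line 7: ['machine', 'page'] (min_width=12, slack=2)
Line 8: ['laboratory'] (min_width=10, slack=4)
Line 9: ['orange', 'fast'] (min_width=11, slack=3)
Line 10: ['plane', 'snow'] (min_width=10, slack=4)
Line 11: ['python'] (min_width=6, slack=8)
Line 12: ['waterfall'] (min_width=9, slack=5)
Line 13: ['robot', 'salt'] (min_width=10, slack=4)
Line 14: ['code', 'house'] (min_width=10, slack=4)
Line 15: ['coffee'] (min_width=6, slack=8)
Line 16: ['pharmacy'] (min_width=8, slack=6)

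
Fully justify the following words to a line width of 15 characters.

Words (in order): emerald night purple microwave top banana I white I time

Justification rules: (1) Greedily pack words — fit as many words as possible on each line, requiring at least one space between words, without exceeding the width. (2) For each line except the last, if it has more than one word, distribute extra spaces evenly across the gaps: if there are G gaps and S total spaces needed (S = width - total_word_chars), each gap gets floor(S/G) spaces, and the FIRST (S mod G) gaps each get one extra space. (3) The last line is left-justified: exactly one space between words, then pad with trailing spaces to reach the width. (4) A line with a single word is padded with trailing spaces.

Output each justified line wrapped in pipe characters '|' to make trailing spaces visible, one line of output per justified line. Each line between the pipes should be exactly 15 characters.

Answer: |emerald   night|
|purple         |
|microwave   top|
|banana  I white|
|I time         |

Derivation:
Line 1: ['emerald', 'night'] (min_width=13, slack=2)
Line 2: ['purple'] (min_width=6, slack=9)
Line 3: ['microwave', 'top'] (min_width=13, slack=2)
Line 4: ['banana', 'I', 'white'] (min_width=14, slack=1)
Line 5: ['I', 'time'] (min_width=6, slack=9)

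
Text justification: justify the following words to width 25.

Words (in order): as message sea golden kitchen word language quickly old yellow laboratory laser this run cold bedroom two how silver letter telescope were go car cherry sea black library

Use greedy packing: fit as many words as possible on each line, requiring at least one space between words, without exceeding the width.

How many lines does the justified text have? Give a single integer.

Line 1: ['as', 'message', 'sea', 'golden'] (min_width=21, slack=4)
Line 2: ['kitchen', 'word', 'language'] (min_width=21, slack=4)
Line 3: ['quickly', 'old', 'yellow'] (min_width=18, slack=7)
Line 4: ['laboratory', 'laser', 'this', 'run'] (min_width=25, slack=0)
Line 5: ['cold', 'bedroom', 'two', 'how'] (min_width=20, slack=5)
Line 6: ['silver', 'letter', 'telescope'] (min_width=23, slack=2)
Line 7: ['were', 'go', 'car', 'cherry', 'sea'] (min_width=22, slack=3)
Line 8: ['black', 'library'] (min_width=13, slack=12)
Total lines: 8

Answer: 8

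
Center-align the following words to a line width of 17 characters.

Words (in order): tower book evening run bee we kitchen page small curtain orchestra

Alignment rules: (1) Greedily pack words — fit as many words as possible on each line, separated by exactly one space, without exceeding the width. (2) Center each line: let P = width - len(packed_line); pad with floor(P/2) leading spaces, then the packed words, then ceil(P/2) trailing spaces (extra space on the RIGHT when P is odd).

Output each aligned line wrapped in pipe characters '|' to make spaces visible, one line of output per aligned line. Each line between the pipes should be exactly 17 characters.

Answer: |   tower book    |
| evening run bee |
| we kitchen page |
|  small curtain  |
|    orchestra    |

Derivation:
Line 1: ['tower', 'book'] (min_width=10, slack=7)
Line 2: ['evening', 'run', 'bee'] (min_width=15, slack=2)
Line 3: ['we', 'kitchen', 'page'] (min_width=15, slack=2)
Line 4: ['small', 'curtain'] (min_width=13, slack=4)
Line 5: ['orchestra'] (min_width=9, slack=8)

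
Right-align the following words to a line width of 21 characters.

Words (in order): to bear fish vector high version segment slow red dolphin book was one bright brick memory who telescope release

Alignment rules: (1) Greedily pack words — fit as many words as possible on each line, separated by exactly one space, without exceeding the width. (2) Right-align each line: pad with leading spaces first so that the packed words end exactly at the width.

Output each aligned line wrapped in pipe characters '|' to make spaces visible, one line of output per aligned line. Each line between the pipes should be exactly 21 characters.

Line 1: ['to', 'bear', 'fish', 'vector'] (min_width=19, slack=2)
Line 2: ['high', 'version', 'segment'] (min_width=20, slack=1)
Line 3: ['slow', 'red', 'dolphin', 'book'] (min_width=21, slack=0)
Line 4: ['was', 'one', 'bright', 'brick'] (min_width=20, slack=1)
Line 5: ['memory', 'who', 'telescope'] (min_width=20, slack=1)
Line 6: ['release'] (min_width=7, slack=14)

Answer: |  to bear fish vector|
| high version segment|
|slow red dolphin book|
| was one bright brick|
| memory who telescope|
|              release|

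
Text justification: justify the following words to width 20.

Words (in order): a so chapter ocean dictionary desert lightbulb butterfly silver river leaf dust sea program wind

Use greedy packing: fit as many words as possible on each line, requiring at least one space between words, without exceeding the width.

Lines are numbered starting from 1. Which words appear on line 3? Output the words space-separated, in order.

Line 1: ['a', 'so', 'chapter', 'ocean'] (min_width=18, slack=2)
Line 2: ['dictionary', 'desert'] (min_width=17, slack=3)
Line 3: ['lightbulb', 'butterfly'] (min_width=19, slack=1)
Line 4: ['silver', 'river', 'leaf'] (min_width=17, slack=3)
Line 5: ['dust', 'sea', 'program'] (min_width=16, slack=4)
Line 6: ['wind'] (min_width=4, slack=16)

Answer: lightbulb butterfly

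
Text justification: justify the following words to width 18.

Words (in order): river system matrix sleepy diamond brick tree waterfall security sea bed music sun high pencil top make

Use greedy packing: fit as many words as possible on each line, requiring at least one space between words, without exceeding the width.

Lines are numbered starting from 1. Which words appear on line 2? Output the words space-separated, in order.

Answer: matrix sleepy

Derivation:
Line 1: ['river', 'system'] (min_width=12, slack=6)
Line 2: ['matrix', 'sleepy'] (min_width=13, slack=5)
Line 3: ['diamond', 'brick', 'tree'] (min_width=18, slack=0)
Line 4: ['waterfall', 'security'] (min_width=18, slack=0)
Line 5: ['sea', 'bed', 'music', 'sun'] (min_width=17, slack=1)
Line 6: ['high', 'pencil', 'top'] (min_width=15, slack=3)
Line 7: ['make'] (min_width=4, slack=14)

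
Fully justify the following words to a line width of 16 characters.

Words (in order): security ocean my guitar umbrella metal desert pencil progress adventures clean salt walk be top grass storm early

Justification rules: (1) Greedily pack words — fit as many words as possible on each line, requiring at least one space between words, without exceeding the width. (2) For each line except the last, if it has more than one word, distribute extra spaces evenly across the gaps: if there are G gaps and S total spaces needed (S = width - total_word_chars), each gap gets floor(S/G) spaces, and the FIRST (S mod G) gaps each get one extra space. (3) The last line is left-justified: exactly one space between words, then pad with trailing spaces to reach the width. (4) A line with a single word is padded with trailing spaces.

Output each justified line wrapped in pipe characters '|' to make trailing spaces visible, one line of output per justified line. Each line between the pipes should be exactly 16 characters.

Answer: |security   ocean|
|my        guitar|
|umbrella   metal|
|desert    pencil|
|progress        |
|adventures clean|
|salt walk be top|
|grass      storm|
|early           |

Derivation:
Line 1: ['security', 'ocean'] (min_width=14, slack=2)
Line 2: ['my', 'guitar'] (min_width=9, slack=7)
Line 3: ['umbrella', 'metal'] (min_width=14, slack=2)
Line 4: ['desert', 'pencil'] (min_width=13, slack=3)
Line 5: ['progress'] (min_width=8, slack=8)
Line 6: ['adventures', 'clean'] (min_width=16, slack=0)
Line 7: ['salt', 'walk', 'be', 'top'] (min_width=16, slack=0)
Line 8: ['grass', 'storm'] (min_width=11, slack=5)
Line 9: ['early'] (min_width=5, slack=11)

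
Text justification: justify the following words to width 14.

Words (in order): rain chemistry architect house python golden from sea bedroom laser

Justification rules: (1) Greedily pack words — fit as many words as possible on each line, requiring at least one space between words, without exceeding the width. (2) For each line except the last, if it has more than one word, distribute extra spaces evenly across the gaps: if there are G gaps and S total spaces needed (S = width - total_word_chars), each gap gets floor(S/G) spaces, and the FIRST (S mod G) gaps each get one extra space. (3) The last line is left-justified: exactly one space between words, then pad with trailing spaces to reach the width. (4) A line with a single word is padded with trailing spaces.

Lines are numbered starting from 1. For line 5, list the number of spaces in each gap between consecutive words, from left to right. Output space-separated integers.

Answer: 4

Derivation:
Line 1: ['rain', 'chemistry'] (min_width=14, slack=0)
Line 2: ['architect'] (min_width=9, slack=5)
Line 3: ['house', 'python'] (min_width=12, slack=2)
Line 4: ['golden', 'from'] (min_width=11, slack=3)
Line 5: ['sea', 'bedroom'] (min_width=11, slack=3)
Line 6: ['laser'] (min_width=5, slack=9)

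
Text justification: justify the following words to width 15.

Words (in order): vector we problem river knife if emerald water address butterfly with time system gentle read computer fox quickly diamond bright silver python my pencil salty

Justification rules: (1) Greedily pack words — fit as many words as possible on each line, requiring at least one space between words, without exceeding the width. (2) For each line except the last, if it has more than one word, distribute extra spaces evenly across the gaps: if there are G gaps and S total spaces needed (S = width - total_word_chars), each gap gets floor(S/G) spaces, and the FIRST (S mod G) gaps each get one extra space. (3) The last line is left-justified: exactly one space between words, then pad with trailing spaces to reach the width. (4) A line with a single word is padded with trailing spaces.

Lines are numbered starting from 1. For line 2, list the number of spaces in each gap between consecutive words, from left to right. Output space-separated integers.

Answer: 3

Derivation:
Line 1: ['vector', 'we'] (min_width=9, slack=6)
Line 2: ['problem', 'river'] (min_width=13, slack=2)
Line 3: ['knife', 'if'] (min_width=8, slack=7)
Line 4: ['emerald', 'water'] (min_width=13, slack=2)
Line 5: ['address'] (min_width=7, slack=8)
Line 6: ['butterfly', 'with'] (min_width=14, slack=1)
Line 7: ['time', 'system'] (min_width=11, slack=4)
Line 8: ['gentle', 'read'] (min_width=11, slack=4)
Line 9: ['computer', 'fox'] (min_width=12, slack=3)
Line 10: ['quickly', 'diamond'] (min_width=15, slack=0)
Line 11: ['bright', 'silver'] (min_width=13, slack=2)
Line 12: ['python', 'my'] (min_width=9, slack=6)
Line 13: ['pencil', 'salty'] (min_width=12, slack=3)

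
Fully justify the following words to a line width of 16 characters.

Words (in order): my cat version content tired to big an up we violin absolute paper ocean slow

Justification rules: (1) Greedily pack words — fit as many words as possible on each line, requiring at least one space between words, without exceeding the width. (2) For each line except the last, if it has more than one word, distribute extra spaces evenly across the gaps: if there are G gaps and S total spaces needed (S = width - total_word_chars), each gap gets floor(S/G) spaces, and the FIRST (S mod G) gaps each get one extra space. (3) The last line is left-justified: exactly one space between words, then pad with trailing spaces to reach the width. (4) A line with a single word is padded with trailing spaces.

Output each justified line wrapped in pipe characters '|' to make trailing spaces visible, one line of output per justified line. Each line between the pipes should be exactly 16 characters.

Line 1: ['my', 'cat', 'version'] (min_width=14, slack=2)
Line 2: ['content', 'tired', 'to'] (min_width=16, slack=0)
Line 3: ['big', 'an', 'up', 'we'] (min_width=12, slack=4)
Line 4: ['violin', 'absolute'] (min_width=15, slack=1)
Line 5: ['paper', 'ocean', 'slow'] (min_width=16, slack=0)

Answer: |my  cat  version|
|content tired to|
|big   an  up  we|
|violin  absolute|
|paper ocean slow|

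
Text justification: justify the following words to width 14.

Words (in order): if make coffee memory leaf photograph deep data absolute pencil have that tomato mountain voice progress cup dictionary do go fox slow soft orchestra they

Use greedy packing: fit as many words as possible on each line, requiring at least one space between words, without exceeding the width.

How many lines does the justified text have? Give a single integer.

Answer: 13

Derivation:
Line 1: ['if', 'make', 'coffee'] (min_width=14, slack=0)
Line 2: ['memory', 'leaf'] (min_width=11, slack=3)
Line 3: ['photograph'] (min_width=10, slack=4)
Line 4: ['deep', 'data'] (min_width=9, slack=5)
Line 5: ['absolute'] (min_width=8, slack=6)
Line 6: ['pencil', 'have'] (min_width=11, slack=3)
Line 7: ['that', 'tomato'] (min_width=11, slack=3)
Line 8: ['mountain', 'voice'] (min_width=14, slack=0)
Line 9: ['progress', 'cup'] (min_width=12, slack=2)
Line 10: ['dictionary', 'do'] (min_width=13, slack=1)
Line 11: ['go', 'fox', 'slow'] (min_width=11, slack=3)
Line 12: ['soft', 'orchestra'] (min_width=14, slack=0)
Line 13: ['they'] (min_width=4, slack=10)
Total lines: 13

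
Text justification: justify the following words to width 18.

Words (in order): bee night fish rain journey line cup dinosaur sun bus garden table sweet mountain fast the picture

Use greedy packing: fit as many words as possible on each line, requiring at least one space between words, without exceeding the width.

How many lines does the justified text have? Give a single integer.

Answer: 6

Derivation:
Line 1: ['bee', 'night', 'fish'] (min_width=14, slack=4)
Line 2: ['rain', 'journey', 'line'] (min_width=17, slack=1)
Line 3: ['cup', 'dinosaur', 'sun'] (min_width=16, slack=2)
Line 4: ['bus', 'garden', 'table'] (min_width=16, slack=2)
Line 5: ['sweet', 'mountain'] (min_width=14, slack=4)
Line 6: ['fast', 'the', 'picture'] (min_width=16, slack=2)
Total lines: 6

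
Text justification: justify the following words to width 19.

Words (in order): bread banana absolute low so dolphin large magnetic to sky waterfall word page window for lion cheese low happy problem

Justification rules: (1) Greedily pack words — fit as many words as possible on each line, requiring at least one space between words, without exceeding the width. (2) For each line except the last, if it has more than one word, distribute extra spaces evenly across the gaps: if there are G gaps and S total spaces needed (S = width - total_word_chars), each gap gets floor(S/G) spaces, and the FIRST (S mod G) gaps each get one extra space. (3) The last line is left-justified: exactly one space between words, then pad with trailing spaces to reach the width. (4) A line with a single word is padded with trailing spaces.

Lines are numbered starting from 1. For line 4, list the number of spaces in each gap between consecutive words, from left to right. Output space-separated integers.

Answer: 3 3

Derivation:
Line 1: ['bread', 'banana'] (min_width=12, slack=7)
Line 2: ['absolute', 'low', 'so'] (min_width=15, slack=4)
Line 3: ['dolphin', 'large'] (min_width=13, slack=6)
Line 4: ['magnetic', 'to', 'sky'] (min_width=15, slack=4)
Line 5: ['waterfall', 'word', 'page'] (min_width=19, slack=0)
Line 6: ['window', 'for', 'lion'] (min_width=15, slack=4)
Line 7: ['cheese', 'low', 'happy'] (min_width=16, slack=3)
Line 8: ['problem'] (min_width=7, slack=12)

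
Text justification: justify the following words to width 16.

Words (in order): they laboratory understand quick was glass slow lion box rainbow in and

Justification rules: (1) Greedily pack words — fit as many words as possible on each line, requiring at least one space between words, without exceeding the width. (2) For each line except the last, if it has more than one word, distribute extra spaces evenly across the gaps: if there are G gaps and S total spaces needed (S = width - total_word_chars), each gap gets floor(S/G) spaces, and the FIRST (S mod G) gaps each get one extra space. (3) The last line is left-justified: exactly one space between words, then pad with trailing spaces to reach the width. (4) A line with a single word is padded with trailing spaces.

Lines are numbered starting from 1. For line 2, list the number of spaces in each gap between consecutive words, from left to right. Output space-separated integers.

Line 1: ['they', 'laboratory'] (min_width=15, slack=1)
Line 2: ['understand', 'quick'] (min_width=16, slack=0)
Line 3: ['was', 'glass', 'slow'] (min_width=14, slack=2)
Line 4: ['lion', 'box', 'rainbow'] (min_width=16, slack=0)
Line 5: ['in', 'and'] (min_width=6, slack=10)

Answer: 1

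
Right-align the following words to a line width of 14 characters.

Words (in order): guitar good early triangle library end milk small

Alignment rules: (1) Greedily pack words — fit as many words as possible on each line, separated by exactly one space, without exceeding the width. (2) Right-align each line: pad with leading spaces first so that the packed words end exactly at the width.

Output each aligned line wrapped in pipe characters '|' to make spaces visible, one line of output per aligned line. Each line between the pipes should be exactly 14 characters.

Answer: |   guitar good|
|early triangle|
|   library end|
|    milk small|

Derivation:
Line 1: ['guitar', 'good'] (min_width=11, slack=3)
Line 2: ['early', 'triangle'] (min_width=14, slack=0)
Line 3: ['library', 'end'] (min_width=11, slack=3)
Line 4: ['milk', 'small'] (min_width=10, slack=4)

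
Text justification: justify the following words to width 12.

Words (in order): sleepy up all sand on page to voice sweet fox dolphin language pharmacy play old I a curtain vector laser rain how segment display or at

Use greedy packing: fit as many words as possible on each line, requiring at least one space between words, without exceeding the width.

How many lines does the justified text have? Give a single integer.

Line 1: ['sleepy', 'up'] (min_width=9, slack=3)
Line 2: ['all', 'sand', 'on'] (min_width=11, slack=1)
Line 3: ['page', 'to'] (min_width=7, slack=5)
Line 4: ['voice', 'sweet'] (min_width=11, slack=1)
Line 5: ['fox', 'dolphin'] (min_width=11, slack=1)
Line 6: ['language'] (min_width=8, slack=4)
Line 7: ['pharmacy'] (min_width=8, slack=4)
Line 8: ['play', 'old', 'I', 'a'] (min_width=12, slack=0)
Line 9: ['curtain'] (min_width=7, slack=5)
Line 10: ['vector', 'laser'] (min_width=12, slack=0)
Line 11: ['rain', 'how'] (min_width=8, slack=4)
Line 12: ['segment'] (min_width=7, slack=5)
Line 13: ['display', 'or'] (min_width=10, slack=2)
Line 14: ['at'] (min_width=2, slack=10)
Total lines: 14

Answer: 14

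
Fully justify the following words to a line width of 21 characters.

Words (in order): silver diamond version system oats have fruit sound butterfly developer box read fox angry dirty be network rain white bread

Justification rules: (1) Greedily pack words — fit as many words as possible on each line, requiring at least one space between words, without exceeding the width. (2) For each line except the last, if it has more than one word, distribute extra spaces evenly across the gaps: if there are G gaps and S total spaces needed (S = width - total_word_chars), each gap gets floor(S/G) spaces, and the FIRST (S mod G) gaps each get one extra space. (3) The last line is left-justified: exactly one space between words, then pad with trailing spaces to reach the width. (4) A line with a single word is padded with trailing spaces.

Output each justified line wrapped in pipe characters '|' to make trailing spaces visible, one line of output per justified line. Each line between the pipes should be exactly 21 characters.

Answer: |silver        diamond|
|version  system  oats|
|have    fruit   sound|
|butterfly   developer|
|box  read  fox  angry|
|dirty be network rain|
|white bread          |

Derivation:
Line 1: ['silver', 'diamond'] (min_width=14, slack=7)
Line 2: ['version', 'system', 'oats'] (min_width=19, slack=2)
Line 3: ['have', 'fruit', 'sound'] (min_width=16, slack=5)
Line 4: ['butterfly', 'developer'] (min_width=19, slack=2)
Line 5: ['box', 'read', 'fox', 'angry'] (min_width=18, slack=3)
Line 6: ['dirty', 'be', 'network', 'rain'] (min_width=21, slack=0)
Line 7: ['white', 'bread'] (min_width=11, slack=10)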